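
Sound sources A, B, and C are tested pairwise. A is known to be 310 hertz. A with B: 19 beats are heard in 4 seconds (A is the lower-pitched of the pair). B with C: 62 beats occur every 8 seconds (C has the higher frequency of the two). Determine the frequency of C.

322.5 Hz

A–B: Beat frequency = 19/4 = 4.75 Hz.
B is above A, so f_B = 310 + 4.75 = 314.75 Hz.
B–C: Beat frequency = 62/8 = 7.75 Hz.
C is above B, so f_C = 314.75 + 7.75 = 322.5 Hz.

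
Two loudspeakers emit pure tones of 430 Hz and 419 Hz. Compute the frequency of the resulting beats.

f_beat = |f₁ − f₂|.
|430 − 419| = 11 Hz.

11 Hz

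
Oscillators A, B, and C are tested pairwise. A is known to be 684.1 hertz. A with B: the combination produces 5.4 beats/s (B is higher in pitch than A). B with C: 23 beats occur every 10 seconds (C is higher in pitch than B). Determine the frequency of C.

691.8 Hz

B is above A, so f_B = 684.1 + 5.4 = 689.5 Hz.
B–C: Beat frequency = 23/10 = 2.3 Hz.
C is above B, so f_C = 689.5 + 2.3 = 691.8 Hz.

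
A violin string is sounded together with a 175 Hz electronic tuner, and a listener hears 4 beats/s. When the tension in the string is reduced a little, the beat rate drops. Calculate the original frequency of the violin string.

|f − 175| = 4, so the violin string was at either 171 Hz or 179 Hz.
Lower tension means lower frequency; the adjustment lowers the violin string's frequency.
The beat rate fell, so the adjustment moved the violin string toward 175 Hz — it must have started above the reference.

179 Hz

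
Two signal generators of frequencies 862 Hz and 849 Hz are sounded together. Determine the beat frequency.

13 Hz

Beats arise from superposition of two nearby frequencies; the beat rate is |f₁ − f₂|.
|862 − 849| = 13 Hz.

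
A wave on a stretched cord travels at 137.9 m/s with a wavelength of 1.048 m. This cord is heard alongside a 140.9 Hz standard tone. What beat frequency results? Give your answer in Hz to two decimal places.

Source frequency f = v/λ = 137.9/1.048 = 131.5840 Hz.
f_beat = |131.5840 − 140.9| = 9.32 Hz.

9.32 Hz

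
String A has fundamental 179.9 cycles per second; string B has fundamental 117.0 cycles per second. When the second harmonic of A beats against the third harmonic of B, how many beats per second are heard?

8.8 Hz

Second harmonic of the first: 2·179.9 = 359.8 Hz.
Third harmonic of the second: 3·117.0 = 351.0 Hz.
f_beat = |359.8 − 351.0| = 8.8 Hz.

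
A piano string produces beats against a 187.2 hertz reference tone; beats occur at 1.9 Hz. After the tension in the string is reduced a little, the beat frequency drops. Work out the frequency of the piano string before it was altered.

189.1 Hz

|f − 187.2| = 1.9, so the piano string was at either 185.3 Hz or 189.1 Hz.
Lower tension means lower frequency; the adjustment lowers the piano string's frequency.
The beat rate fell, so the adjustment moved the piano string toward 187.2 Hz — it must have started above the reference.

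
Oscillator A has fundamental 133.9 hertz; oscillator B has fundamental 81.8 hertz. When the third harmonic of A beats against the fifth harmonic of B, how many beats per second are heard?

7.3 Hz

Third harmonic of the first: 3·133.9 = 401.7 Hz.
Fifth harmonic of the second: 5·81.8 = 409.0 Hz.
f_beat = |401.7 − 409.0| = 7.3 Hz.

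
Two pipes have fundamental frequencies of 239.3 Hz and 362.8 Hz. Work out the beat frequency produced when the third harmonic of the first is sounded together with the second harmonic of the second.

7.7 Hz

Third harmonic of the first: 3·239.3 = 717.9 Hz.
Second harmonic of the second: 2·362.8 = 725.6 Hz.
f_beat = |717.9 − 725.6| = 7.7 Hz.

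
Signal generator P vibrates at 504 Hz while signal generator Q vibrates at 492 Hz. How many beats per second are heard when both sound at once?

f_beat = |f₁ − f₂|.
|504 − 492| = 12 Hz.

12 Hz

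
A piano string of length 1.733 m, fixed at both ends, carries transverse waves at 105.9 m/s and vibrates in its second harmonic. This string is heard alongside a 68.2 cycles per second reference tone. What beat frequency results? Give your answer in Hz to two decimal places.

7.09 Hz

For a string fixed at both ends, f_n = n·v/(2L) = 2·105.9/(2·1.733) = 61.1079 Hz.
f_beat = |61.1079 − 68.2| = 7.09 Hz.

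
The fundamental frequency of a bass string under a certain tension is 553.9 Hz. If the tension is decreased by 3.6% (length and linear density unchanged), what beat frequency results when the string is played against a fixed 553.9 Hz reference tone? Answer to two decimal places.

10.06 Hz

For a string, f ∝ √T, so the new frequency is 553.9·√0.964 = 543.8384 Hz.
f_beat = |543.8384 − 553.9| = 10.06 Hz.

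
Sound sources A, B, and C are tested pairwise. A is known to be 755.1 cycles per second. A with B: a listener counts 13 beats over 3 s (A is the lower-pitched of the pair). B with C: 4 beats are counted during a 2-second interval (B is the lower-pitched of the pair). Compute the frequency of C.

A–B: Beat frequency = 13/3 = 4.3333 Hz.
B is above A, so f_B = 755.1 + 4.3333 = 759.4333 Hz.
B–C: Beat frequency = 4/2 = 2 Hz.
C is above B, so f_C = 759.4333 + 2 = 761.4333 Hz.

761.4333 Hz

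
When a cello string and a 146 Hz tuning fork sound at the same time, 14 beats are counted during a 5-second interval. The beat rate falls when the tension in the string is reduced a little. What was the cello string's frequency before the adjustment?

Beat frequency = 14/5 = 2.8 Hz.
|f − 146| = 2.8, so the cello string was at either 143.2 Hz or 148.8 Hz.
Lower tension means lower frequency; the adjustment lowers the cello string's frequency.
The beat rate fell, so the adjustment moved the cello string toward 146 Hz — it must have started above the reference.

148.8 Hz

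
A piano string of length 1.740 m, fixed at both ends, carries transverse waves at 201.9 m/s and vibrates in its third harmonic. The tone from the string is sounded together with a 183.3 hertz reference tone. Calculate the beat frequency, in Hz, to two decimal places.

9.25 Hz

For a string fixed at both ends, f_n = n·v/(2L) = 3·201.9/(2·1.740) = 174.0517 Hz.
f_beat = |174.0517 − 183.3| = 9.25 Hz.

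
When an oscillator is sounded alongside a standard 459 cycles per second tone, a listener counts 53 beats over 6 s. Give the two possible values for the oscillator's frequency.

Beat frequency = 53/6 = 8.8333 Hz.
|f − 459| = 8.8333, so f = 459 ± 8.8333.

450.1667 Hz or 467.8333 Hz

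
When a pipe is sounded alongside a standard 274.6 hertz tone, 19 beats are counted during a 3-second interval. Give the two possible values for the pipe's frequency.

Beat frequency = 19/3 = 6.3333 Hz.
|f − 274.6| = 6.3333, so f = 274.6 ± 6.3333.

268.2667 Hz or 280.9333 Hz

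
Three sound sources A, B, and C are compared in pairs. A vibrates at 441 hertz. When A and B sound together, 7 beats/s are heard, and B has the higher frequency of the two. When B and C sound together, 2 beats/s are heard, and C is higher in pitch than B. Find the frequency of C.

B is above A, so f_B = 441 + 7 = 448 Hz.
C is above B, so f_C = 448 + 2 = 450 Hz.

450 Hz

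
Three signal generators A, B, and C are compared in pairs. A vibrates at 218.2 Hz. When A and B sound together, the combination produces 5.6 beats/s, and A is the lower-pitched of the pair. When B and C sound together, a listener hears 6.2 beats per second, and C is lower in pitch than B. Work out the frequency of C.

217.6 Hz

B is above A, so f_B = 218.2 + 5.6 = 223.8 Hz.
C is below B, so f_C = 223.8 − 6.2 = 217.6 Hz.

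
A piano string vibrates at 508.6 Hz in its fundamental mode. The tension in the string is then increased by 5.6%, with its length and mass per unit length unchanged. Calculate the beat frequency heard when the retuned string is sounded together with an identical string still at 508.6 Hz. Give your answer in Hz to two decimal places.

For a string, f ∝ √T, so the new frequency is 508.6·√1.056 = 522.6468 Hz.
f_beat = |522.6468 − 508.6| = 14.05 Hz.

14.05 Hz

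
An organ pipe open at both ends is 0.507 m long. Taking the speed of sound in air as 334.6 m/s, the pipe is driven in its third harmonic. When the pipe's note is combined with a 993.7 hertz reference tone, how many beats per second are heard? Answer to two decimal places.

3.76 Hz

Open pipe: f_n = n·v/(2L) = 3·334.6/(2·0.507) = 989.9408 Hz.
f_beat = |989.9408 − 993.7| = 3.76 Hz.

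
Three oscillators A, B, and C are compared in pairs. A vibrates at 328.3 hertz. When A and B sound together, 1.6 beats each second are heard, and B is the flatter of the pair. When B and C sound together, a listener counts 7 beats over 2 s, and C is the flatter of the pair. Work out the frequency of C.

323.2 Hz

B is below A, so f_B = 328.3 − 1.6 = 326.7 Hz.
B–C: Beat frequency = 7/2 = 3.5 Hz.
C is below B, so f_C = 326.7 − 3.5 = 323.2 Hz.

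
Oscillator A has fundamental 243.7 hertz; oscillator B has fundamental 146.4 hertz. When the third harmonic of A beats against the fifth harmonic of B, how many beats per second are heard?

Third harmonic of the first: 3·243.7 = 731.1 Hz.
Fifth harmonic of the second: 5·146.4 = 732.0 Hz.
f_beat = |731.1 − 732.0| = 0.9 Hz.

0.9 Hz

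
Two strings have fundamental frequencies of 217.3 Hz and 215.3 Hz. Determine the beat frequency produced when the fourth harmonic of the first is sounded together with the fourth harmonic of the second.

8.0 Hz

Fourth harmonic of the first: 4·217.3 = 869.2 Hz.
Fourth harmonic of the second: 4·215.3 = 861.2 Hz.
f_beat = |869.2 − 861.2| = 8.0 Hz.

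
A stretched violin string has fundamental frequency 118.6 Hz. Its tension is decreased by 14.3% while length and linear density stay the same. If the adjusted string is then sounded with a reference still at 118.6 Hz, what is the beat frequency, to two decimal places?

8.81 Hz

For a string, f ∝ √T, so the new frequency is 118.6·√0.857 = 109.7931 Hz.
f_beat = |109.7931 − 118.6| = 8.81 Hz.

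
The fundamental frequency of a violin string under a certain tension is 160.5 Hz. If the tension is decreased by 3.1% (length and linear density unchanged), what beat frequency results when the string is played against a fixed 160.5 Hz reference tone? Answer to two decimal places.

2.51 Hz

For a string, f ∝ √T, so the new frequency is 160.5·√0.969 = 157.9927 Hz.
f_beat = |157.9927 − 160.5| = 2.51 Hz.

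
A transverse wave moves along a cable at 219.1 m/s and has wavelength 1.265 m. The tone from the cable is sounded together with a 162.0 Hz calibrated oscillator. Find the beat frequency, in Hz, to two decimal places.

11.20 Hz

Source frequency f = v/λ = 219.1/1.265 = 173.2016 Hz.
f_beat = |173.2016 − 162.0| = 11.20 Hz.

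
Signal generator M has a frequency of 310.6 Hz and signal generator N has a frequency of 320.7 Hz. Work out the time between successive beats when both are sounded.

f_beat = |310.6 − 320.7| = 10.1 Hz.
Beat period T = 1 / f_beat = 1 / 10.1 s.

0.099 s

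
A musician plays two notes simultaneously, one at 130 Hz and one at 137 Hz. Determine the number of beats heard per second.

The beat frequency equals the magnitude of the frequency difference.
|130 − 137| = 7 Hz.

7 Hz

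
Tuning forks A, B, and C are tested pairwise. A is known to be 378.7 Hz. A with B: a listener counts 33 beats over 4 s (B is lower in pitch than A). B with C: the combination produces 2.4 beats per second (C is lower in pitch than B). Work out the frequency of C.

A–B: Beat frequency = 33/4 = 8.25 Hz.
B is below A, so f_B = 378.7 − 8.25 = 370.45 Hz.
C is below B, so f_C = 370.45 − 2.4 = 368.05 Hz.

368.05 Hz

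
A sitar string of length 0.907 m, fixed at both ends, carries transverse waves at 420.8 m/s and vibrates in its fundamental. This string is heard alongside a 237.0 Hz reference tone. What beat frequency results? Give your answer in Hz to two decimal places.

For a string fixed at both ends, f_n = n·v/(2L) = 1·420.8/(2·0.907) = 231.9735 Hz.
f_beat = |231.9735 − 237.0| = 5.03 Hz.

5.03 Hz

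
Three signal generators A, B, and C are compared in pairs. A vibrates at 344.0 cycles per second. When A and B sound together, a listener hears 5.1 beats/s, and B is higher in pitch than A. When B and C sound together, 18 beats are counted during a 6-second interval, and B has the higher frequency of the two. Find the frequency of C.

B is above A, so f_B = 344.0 + 5.1 = 349.1 Hz.
B–C: Beat frequency = 18/6 = 3 Hz.
C is below B, so f_C = 349.1 − 3 = 346.1 Hz.

346.1 Hz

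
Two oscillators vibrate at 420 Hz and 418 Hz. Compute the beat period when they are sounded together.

0.500 s

f_beat = |420 − 418| = 2 Hz.
Beat period T = 1 / f_beat = 1 / 2 s.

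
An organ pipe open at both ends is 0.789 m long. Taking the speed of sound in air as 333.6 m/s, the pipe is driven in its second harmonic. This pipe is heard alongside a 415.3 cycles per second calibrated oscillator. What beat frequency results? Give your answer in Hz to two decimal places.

Open pipe: f_n = n·v/(2L) = 2·333.6/(2·0.789) = 422.8137 Hz.
f_beat = |422.8137 − 415.3| = 7.51 Hz.

7.51 Hz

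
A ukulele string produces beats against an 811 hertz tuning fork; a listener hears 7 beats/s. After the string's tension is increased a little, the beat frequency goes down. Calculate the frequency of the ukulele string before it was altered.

804 Hz

|f − 811| = 7, so the ukulele string was at either 804 Hz or 818 Hz.
Higher tension means higher frequency; the adjustment raises the ukulele string's frequency.
The beat rate fell, so the adjustment moved the ukulele string toward 811 Hz — it must have started below the reference.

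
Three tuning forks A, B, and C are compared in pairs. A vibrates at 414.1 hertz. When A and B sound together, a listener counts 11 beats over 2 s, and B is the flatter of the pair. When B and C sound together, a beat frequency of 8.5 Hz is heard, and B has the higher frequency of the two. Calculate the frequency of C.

A–B: Beat frequency = 11/2 = 5.5 Hz.
B is below A, so f_B = 414.1 − 5.5 = 408.6 Hz.
C is below B, so f_C = 408.6 − 8.5 = 400.1 Hz.

400.1 Hz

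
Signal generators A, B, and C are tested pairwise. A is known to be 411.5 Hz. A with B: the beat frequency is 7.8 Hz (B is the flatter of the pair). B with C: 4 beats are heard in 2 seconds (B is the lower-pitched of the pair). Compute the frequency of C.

405.7 Hz

B is below A, so f_B = 411.5 − 7.8 = 403.7 Hz.
B–C: Beat frequency = 4/2 = 2 Hz.
C is above B, so f_C = 403.7 + 2 = 405.7 Hz.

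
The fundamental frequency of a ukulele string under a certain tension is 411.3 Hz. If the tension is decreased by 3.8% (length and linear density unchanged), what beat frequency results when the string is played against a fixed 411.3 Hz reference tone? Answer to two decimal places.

For a string, f ∝ √T, so the new frequency is 411.3·√0.962 = 403.4096 Hz.
f_beat = |403.4096 − 411.3| = 7.89 Hz.

7.89 Hz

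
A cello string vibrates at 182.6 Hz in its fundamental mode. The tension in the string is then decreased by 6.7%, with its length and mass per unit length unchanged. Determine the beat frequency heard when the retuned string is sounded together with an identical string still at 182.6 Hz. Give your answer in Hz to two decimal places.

For a string, f ∝ √T, so the new frequency is 182.6·√0.933 = 176.3769 Hz.
f_beat = |176.3769 − 182.6| = 6.22 Hz.

6.22 Hz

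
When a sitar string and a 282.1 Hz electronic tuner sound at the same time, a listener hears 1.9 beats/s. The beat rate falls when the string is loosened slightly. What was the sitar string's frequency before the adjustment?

|f − 282.1| = 1.9, so the sitar string was at either 280.2 Hz or 284 Hz.
Reducing tension lowers a string's frequency; the adjustment lowers the sitar string's frequency.
The beat rate fell, so the adjustment moved the sitar string toward 282.1 Hz — it must have started above the reference.

284 Hz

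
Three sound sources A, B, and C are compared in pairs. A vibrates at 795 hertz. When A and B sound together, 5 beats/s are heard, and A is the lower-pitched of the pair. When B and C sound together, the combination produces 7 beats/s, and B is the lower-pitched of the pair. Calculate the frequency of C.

B is above A, so f_B = 795 + 5 = 800 Hz.
C is above B, so f_C = 800 + 7 = 807 Hz.

807 Hz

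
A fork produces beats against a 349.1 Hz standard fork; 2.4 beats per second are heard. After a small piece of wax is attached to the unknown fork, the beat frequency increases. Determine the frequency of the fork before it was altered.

|f − 349.1| = 2.4, so the fork was at either 346.7 Hz or 351.5 Hz.
Loading a fork with wax lowers its frequency; the adjustment lowers the fork's frequency.
The beat rate rose, so the adjustment moved the fork further from 349.1 Hz — it was already below the reference.

346.7 Hz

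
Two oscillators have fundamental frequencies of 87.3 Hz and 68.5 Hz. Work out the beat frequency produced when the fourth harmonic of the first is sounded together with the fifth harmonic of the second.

Fourth harmonic of the first: 4·87.3 = 349.2 Hz.
Fifth harmonic of the second: 5·68.5 = 342.5 Hz.
f_beat = |349.2 − 342.5| = 6.7 Hz.

6.7 Hz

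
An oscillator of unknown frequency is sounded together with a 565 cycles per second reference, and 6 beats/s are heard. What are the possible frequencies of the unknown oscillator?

559 Hz or 571 Hz

|f − 565| = 6, so f = 565 ± 6.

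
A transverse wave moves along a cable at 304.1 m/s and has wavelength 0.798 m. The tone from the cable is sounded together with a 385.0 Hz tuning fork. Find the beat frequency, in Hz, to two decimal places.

Source frequency f = v/λ = 304.1/0.798 = 381.0777 Hz.
f_beat = |381.0777 − 385.0| = 3.92 Hz.

3.92 Hz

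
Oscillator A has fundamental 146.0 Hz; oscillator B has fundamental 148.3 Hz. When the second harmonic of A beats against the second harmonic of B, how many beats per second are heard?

Second harmonic of the first: 2·146.0 = 292.0 Hz.
Second harmonic of the second: 2·148.3 = 296.6 Hz.
f_beat = |292.0 − 296.6| = 4.6 Hz.

4.6 Hz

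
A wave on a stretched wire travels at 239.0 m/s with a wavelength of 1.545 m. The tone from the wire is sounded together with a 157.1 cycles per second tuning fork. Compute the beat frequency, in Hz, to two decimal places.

Source frequency f = v/λ = 239.0/1.545 = 154.6926 Hz.
f_beat = |154.6926 − 157.1| = 2.41 Hz.

2.41 Hz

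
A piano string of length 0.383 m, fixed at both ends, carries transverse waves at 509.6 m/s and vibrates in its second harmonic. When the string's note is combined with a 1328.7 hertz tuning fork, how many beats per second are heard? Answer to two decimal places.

For a string fixed at both ends, f_n = n·v/(2L) = 2·509.6/(2·0.383) = 1330.5483 Hz.
f_beat = |1330.5483 − 1328.7| = 1.85 Hz.

1.85 Hz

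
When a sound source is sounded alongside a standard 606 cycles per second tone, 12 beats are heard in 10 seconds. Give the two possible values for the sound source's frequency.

Beat frequency = 12/10 = 1.2 Hz.
|f − 606| = 1.2, so f = 606 ± 1.2.

604.8 Hz or 607.2 Hz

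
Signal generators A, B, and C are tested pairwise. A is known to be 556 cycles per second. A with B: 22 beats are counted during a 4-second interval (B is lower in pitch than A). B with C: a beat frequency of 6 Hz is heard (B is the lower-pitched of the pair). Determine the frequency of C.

A–B: Beat frequency = 22/4 = 5.5 Hz.
B is below A, so f_B = 556 − 5.5 = 550.5 Hz.
C is above B, so f_C = 550.5 + 6 = 556.5 Hz.

556.5 Hz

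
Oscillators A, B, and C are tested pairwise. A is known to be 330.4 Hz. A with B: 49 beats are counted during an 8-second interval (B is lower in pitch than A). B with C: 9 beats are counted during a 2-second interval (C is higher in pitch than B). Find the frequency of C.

328.775 Hz

A–B: Beat frequency = 49/8 = 6.125 Hz.
B is below A, so f_B = 330.4 − 6.125 = 324.275 Hz.
B–C: Beat frequency = 9/2 = 4.5 Hz.
C is above B, so f_C = 324.275 + 4.5 = 328.775 Hz.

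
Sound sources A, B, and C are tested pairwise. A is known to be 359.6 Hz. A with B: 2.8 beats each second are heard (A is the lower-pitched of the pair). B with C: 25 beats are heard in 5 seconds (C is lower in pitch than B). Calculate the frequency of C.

357.4 Hz

B is above A, so f_B = 359.6 + 2.8 = 362.4 Hz.
B–C: Beat frequency = 25/5 = 5 Hz.
C is below B, so f_C = 362.4 − 5 = 357.4 Hz.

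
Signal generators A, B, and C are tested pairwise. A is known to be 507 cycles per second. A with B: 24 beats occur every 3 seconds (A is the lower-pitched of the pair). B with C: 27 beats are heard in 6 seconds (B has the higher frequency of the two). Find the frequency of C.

510.5 Hz

A–B: Beat frequency = 24/3 = 8 Hz.
B is above A, so f_B = 507 + 8 = 515 Hz.
B–C: Beat frequency = 27/6 = 4.5 Hz.
C is below B, so f_C = 515 − 4.5 = 510.5 Hz.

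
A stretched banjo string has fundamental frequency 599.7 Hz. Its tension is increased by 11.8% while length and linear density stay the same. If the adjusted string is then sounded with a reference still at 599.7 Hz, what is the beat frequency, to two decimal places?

For a string, f ∝ √T, so the new frequency is 599.7·√1.118 = 634.0959 Hz.
f_beat = |634.0959 − 599.7| = 34.40 Hz.

34.40 Hz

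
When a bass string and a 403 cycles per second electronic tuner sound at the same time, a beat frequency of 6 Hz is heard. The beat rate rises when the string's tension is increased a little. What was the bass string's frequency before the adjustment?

409 Hz

|f − 403| = 6, so the bass string was at either 397 Hz or 409 Hz.
Higher tension means higher frequency; the adjustment raises the bass string's frequency.
The beat rate rose, so the adjustment moved the bass string further from 403 Hz — it was already above the reference.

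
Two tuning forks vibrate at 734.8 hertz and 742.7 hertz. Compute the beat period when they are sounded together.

f_beat = |734.8 − 742.7| = 7.9 Hz.
Beat period T = 1 / f_beat = 1 / 7.9 s.

0.127 s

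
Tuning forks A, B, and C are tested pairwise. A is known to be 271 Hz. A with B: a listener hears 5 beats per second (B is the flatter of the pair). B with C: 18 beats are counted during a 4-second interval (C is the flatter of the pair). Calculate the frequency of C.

B is below A, so f_B = 271 − 5 = 266 Hz.
B–C: Beat frequency = 18/4 = 4.5 Hz.
C is below B, so f_C = 266 − 4.5 = 261.5 Hz.

261.5 Hz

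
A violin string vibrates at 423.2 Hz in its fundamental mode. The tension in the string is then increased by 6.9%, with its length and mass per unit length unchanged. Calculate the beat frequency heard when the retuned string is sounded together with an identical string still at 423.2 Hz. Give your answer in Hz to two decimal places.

14.36 Hz

For a string, f ∝ √T, so the new frequency is 423.2·√1.069 = 437.5569 Hz.
f_beat = |437.5569 − 423.2| = 14.36 Hz.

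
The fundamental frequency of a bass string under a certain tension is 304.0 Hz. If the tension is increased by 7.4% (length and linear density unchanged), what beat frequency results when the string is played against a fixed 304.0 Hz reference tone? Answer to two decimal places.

For a string, f ∝ √T, so the new frequency is 304.0·√1.074 = 315.0473 Hz.
f_beat = |315.0473 − 304.0| = 11.05 Hz.

11.05 Hz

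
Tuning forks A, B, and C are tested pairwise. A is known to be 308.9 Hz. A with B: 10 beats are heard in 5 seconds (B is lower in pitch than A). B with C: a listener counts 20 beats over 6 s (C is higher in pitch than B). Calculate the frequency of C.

A–B: Beat frequency = 10/5 = 2 Hz.
B is below A, so f_B = 308.9 − 2 = 306.9 Hz.
B–C: Beat frequency = 20/6 = 3.3333 Hz.
C is above B, so f_C = 306.9 + 3.3333 = 310.2333 Hz.

310.2333 Hz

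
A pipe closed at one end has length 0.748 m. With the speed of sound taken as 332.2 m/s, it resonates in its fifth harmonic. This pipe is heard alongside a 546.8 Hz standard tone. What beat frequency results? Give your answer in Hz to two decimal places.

8.35 Hz

Closed pipe (odd harmonics): f_n = n·v/(4L) = 5·332.2/(4·0.748) = 555.1471 Hz.
f_beat = |555.1471 − 546.8| = 8.35 Hz.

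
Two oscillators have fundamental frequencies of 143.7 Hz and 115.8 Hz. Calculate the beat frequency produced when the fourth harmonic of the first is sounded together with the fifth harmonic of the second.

4.2 Hz

Fourth harmonic of the first: 4·143.7 = 574.8 Hz.
Fifth harmonic of the second: 5·115.8 = 579.0 Hz.
f_beat = |574.8 − 579.0| = 4.2 Hz.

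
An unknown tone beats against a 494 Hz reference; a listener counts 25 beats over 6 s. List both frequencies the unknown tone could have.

Beat frequency = 25/6 = 4.1667 Hz.
|f − 494| = 4.1667, so f = 494 ± 4.1667.

489.8333 Hz or 498.1667 Hz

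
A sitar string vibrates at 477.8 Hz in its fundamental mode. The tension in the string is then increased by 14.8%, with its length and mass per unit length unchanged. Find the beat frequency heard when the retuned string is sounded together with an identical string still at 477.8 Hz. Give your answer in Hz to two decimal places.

34.14 Hz

For a string, f ∝ √T, so the new frequency is 477.8·√1.148 = 511.9377 Hz.
f_beat = |511.9377 − 477.8| = 34.14 Hz.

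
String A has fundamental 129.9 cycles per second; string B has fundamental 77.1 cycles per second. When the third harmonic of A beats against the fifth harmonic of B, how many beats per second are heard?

4.2 Hz

Third harmonic of the first: 3·129.9 = 389.7 Hz.
Fifth harmonic of the second: 5·77.1 = 385.5 Hz.
f_beat = |389.7 − 385.5| = 4.2 Hz.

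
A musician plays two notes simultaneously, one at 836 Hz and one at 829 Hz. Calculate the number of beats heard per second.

The beat frequency equals the magnitude of the frequency difference.
|836 − 829| = 7 Hz.

7 Hz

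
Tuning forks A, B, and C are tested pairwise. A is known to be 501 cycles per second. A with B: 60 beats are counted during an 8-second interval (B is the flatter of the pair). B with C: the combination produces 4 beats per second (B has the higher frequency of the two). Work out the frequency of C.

A–B: Beat frequency = 60/8 = 7.5 Hz.
B is below A, so f_B = 501 − 7.5 = 493.5 Hz.
C is below B, so f_C = 493.5 − 4 = 489.5 Hz.

489.5 Hz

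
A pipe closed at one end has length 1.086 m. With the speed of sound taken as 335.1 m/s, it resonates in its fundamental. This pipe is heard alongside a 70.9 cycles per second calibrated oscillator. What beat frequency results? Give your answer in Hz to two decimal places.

6.24 Hz

Closed pipe (odd harmonics): f_n = n·v/(4L) = 1·335.1/(4·1.086) = 77.1409 Hz.
f_beat = |77.1409 − 70.9| = 6.24 Hz.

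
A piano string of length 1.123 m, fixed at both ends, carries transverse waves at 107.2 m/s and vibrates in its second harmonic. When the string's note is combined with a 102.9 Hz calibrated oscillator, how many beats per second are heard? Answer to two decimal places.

For a string fixed at both ends, f_n = n·v/(2L) = 2·107.2/(2·1.123) = 95.4586 Hz.
f_beat = |95.4586 − 102.9| = 7.44 Hz.

7.44 Hz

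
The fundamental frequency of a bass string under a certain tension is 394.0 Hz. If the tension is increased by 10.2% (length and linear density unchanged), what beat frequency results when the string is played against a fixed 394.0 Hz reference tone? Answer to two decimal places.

19.61 Hz

For a string, f ∝ √T, so the new frequency is 394.0·√1.102 = 413.6062 Hz.
f_beat = |413.6062 − 394.0| = 19.61 Hz.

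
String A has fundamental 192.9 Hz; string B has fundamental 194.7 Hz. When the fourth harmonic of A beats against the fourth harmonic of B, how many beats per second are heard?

Fourth harmonic of the first: 4·192.9 = 771.6 Hz.
Fourth harmonic of the second: 4·194.7 = 778.8 Hz.
f_beat = |771.6 − 778.8| = 7.2 Hz.

7.2 Hz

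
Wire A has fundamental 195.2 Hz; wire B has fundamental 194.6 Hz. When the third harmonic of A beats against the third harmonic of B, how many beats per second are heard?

Third harmonic of the first: 3·195.2 = 585.6 Hz.
Third harmonic of the second: 3·194.6 = 583.8 Hz.
f_beat = |585.6 − 583.8| = 1.8 Hz.

1.8 Hz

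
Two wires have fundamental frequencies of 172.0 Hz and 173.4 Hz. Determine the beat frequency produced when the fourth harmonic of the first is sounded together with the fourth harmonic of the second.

5.6 Hz

Fourth harmonic of the first: 4·172.0 = 688.0 Hz.
Fourth harmonic of the second: 4·173.4 = 693.6 Hz.
f_beat = |688.0 − 693.6| = 5.6 Hz.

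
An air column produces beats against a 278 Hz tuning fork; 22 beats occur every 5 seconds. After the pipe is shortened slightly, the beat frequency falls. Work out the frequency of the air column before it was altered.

273.6 Hz

Beat frequency = 22/5 = 4.4 Hz.
|f − 278| = 4.4, so the air column was at either 273.6 Hz or 282.4 Hz.
A shorter pipe has a higher fundamental; the adjustment raises the air column's frequency.
The beat rate fell, so the adjustment moved the air column toward 278 Hz — it must have started below the reference.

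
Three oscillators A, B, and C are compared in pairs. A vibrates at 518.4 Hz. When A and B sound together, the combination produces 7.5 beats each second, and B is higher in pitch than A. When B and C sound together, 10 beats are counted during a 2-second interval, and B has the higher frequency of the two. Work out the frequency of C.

520.9 Hz

B is above A, so f_B = 518.4 + 7.5 = 525.9 Hz.
B–C: Beat frequency = 10/2 = 5 Hz.
C is below B, so f_C = 525.9 − 5 = 520.9 Hz.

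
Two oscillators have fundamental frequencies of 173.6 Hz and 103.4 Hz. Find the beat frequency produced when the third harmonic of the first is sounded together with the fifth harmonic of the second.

Third harmonic of the first: 3·173.6 = 520.8 Hz.
Fifth harmonic of the second: 5·103.4 = 517.0 Hz.
f_beat = |520.8 − 517.0| = 3.8 Hz.

3.8 Hz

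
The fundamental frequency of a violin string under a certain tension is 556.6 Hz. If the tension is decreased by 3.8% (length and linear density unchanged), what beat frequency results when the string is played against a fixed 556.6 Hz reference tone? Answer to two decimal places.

10.68 Hz

For a string, f ∝ √T, so the new frequency is 556.6·√0.962 = 545.9222 Hz.
f_beat = |545.9222 − 556.6| = 10.68 Hz.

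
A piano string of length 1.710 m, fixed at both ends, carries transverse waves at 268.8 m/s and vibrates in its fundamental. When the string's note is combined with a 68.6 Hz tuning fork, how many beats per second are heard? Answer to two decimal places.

10.00 Hz

For a string fixed at both ends, f_n = n·v/(2L) = 1·268.8/(2·1.710) = 78.5965 Hz.
f_beat = |78.5965 − 68.6| = 10.00 Hz.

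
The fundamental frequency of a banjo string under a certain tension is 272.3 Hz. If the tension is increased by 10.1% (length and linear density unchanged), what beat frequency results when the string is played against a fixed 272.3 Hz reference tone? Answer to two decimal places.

For a string, f ∝ √T, so the new frequency is 272.3·√1.101 = 285.7204 Hz.
f_beat = |285.7204 − 272.3| = 13.42 Hz.

13.42 Hz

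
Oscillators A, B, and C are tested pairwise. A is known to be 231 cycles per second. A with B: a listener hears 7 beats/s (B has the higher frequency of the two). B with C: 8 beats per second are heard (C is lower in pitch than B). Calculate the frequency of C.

230 Hz

B is above A, so f_B = 231 + 7 = 238 Hz.
C is below B, so f_C = 238 − 8 = 230 Hz.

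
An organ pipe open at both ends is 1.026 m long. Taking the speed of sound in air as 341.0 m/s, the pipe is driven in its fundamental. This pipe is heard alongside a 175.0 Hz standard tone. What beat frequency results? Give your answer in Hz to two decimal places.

Open pipe: f_n = n·v/(2L) = 1·341.0/(2·1.026) = 166.1793 Hz.
f_beat = |166.1793 − 175.0| = 8.82 Hz.

8.82 Hz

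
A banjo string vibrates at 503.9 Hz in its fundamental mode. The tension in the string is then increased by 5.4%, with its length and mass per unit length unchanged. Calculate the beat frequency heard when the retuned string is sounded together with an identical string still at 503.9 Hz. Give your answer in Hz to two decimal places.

13.43 Hz

For a string, f ∝ √T, so the new frequency is 503.9·√1.054 = 517.3264 Hz.
f_beat = |517.3264 − 503.9| = 13.43 Hz.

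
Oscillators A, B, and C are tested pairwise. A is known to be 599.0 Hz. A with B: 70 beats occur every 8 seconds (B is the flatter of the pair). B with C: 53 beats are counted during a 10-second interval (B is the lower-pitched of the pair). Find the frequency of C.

595.55 Hz

A–B: Beat frequency = 70/8 = 8.75 Hz.
B is below A, so f_B = 599.0 − 8.75 = 590.25 Hz.
B–C: Beat frequency = 53/10 = 5.3 Hz.
C is above B, so f_C = 590.25 + 5.3 = 595.55 Hz.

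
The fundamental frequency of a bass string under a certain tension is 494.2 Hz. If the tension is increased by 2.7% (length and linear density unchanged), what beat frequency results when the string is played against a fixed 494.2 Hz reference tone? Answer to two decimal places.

6.63 Hz

For a string, f ∝ √T, so the new frequency is 494.2·√1.027 = 500.8273 Hz.
f_beat = |500.8273 − 494.2| = 6.63 Hz.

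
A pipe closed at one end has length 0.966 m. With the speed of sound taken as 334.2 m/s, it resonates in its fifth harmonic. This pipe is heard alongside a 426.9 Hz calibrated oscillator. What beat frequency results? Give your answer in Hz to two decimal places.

5.55 Hz

Closed pipe (odd harmonics): f_n = n·v/(4L) = 5·334.2/(4·0.966) = 432.4534 Hz.
f_beat = |432.4534 − 426.9| = 5.55 Hz.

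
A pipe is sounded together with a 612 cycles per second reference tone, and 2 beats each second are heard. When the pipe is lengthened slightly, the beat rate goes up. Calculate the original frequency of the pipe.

610 Hz

|f − 612| = 2, so the pipe was at either 610 Hz or 614 Hz.
A longer pipe has a lower fundamental; the adjustment lowers the pipe's frequency.
The beat rate rose, so the adjustment moved the pipe further from 612 Hz — it was already below the reference.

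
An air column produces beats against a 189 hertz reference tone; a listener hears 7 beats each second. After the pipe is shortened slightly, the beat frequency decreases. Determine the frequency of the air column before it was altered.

|f − 189| = 7, so the air column was at either 182 Hz or 196 Hz.
A shorter pipe has a higher fundamental; the adjustment raises the air column's frequency.
The beat rate fell, so the adjustment moved the air column toward 189 Hz — it must have started below the reference.

182 Hz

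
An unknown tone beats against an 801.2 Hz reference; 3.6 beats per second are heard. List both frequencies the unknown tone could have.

|f − 801.2| = 3.6, so f = 801.2 ± 3.6.

797.6 Hz or 804.8 Hz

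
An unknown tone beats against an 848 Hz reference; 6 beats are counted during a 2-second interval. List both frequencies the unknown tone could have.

845 Hz or 851 Hz

Beat frequency = 6/2 = 3 Hz.
|f − 848| = 3, so f = 848 ± 3.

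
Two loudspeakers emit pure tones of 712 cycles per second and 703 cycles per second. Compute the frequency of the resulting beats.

f_beat = |f₁ − f₂|.
|712 − 703| = 9 Hz.

9 Hz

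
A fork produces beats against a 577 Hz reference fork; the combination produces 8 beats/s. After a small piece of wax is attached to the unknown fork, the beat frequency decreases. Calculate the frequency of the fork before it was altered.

585 Hz

|f − 577| = 8, so the fork was at either 569 Hz or 585 Hz.
Loading a fork with wax lowers its frequency; the adjustment lowers the fork's frequency.
The beat rate fell, so the adjustment moved the fork toward 577 Hz — it must have started above the reference.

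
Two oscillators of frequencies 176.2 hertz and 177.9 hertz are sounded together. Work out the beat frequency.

1.7 Hz

The beat frequency equals the magnitude of the frequency difference.
|176.2 − 177.9| = 1.7 Hz.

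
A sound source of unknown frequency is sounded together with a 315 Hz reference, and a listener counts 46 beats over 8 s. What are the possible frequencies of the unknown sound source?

Beat frequency = 46/8 = 5.75 Hz.
|f − 315| = 5.75, so f = 315 ± 5.75.

309.25 Hz or 320.75 Hz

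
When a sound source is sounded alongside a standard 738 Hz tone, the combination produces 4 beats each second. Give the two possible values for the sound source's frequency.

734 Hz or 742 Hz

|f − 738| = 4, so f = 738 ± 4.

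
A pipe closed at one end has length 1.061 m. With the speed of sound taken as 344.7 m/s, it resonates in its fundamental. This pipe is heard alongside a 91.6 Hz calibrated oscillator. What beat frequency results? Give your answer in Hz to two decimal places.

Closed pipe (odd harmonics): f_n = n·v/(4L) = 1·344.7/(4·1.061) = 81.2205 Hz.
f_beat = |81.2205 − 91.6| = 10.38 Hz.

10.38 Hz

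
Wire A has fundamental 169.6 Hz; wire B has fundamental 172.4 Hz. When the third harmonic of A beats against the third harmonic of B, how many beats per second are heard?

Third harmonic of the first: 3·169.6 = 508.8 Hz.
Third harmonic of the second: 3·172.4 = 517.2 Hz.
f_beat = |508.8 − 517.2| = 8.4 Hz.

8.4 Hz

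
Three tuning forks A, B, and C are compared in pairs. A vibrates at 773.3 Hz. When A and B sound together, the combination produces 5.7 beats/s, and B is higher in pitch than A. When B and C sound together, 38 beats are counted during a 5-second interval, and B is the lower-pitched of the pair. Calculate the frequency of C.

786.6 Hz

B is above A, so f_B = 773.3 + 5.7 = 779 Hz.
B–C: Beat frequency = 38/5 = 7.6 Hz.
C is above B, so f_C = 779 + 7.6 = 786.6 Hz.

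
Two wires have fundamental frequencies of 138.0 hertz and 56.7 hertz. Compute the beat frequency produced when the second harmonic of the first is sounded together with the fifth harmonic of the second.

7.5 Hz

Second harmonic of the first: 2·138.0 = 276.0 Hz.
Fifth harmonic of the second: 5·56.7 = 283.5 Hz.
f_beat = |276.0 − 283.5| = 7.5 Hz.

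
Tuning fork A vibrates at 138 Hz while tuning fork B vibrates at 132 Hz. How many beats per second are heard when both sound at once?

6 Hz

f_beat = |f₁ − f₂|.
|138 − 132| = 6 Hz.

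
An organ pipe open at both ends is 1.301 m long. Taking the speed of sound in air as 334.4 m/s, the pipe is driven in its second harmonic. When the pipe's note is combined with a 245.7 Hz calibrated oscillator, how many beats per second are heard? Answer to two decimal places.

Open pipe: f_n = n·v/(2L) = 2·334.4/(2·1.301) = 257.0331 Hz.
f_beat = |257.0331 − 245.7| = 11.33 Hz.

11.33 Hz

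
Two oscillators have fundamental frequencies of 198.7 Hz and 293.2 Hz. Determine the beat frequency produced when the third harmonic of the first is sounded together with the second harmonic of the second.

9.7 Hz

Third harmonic of the first: 3·198.7 = 596.1 Hz.
Second harmonic of the second: 2·293.2 = 586.4 Hz.
f_beat = |596.1 − 586.4| = 9.7 Hz.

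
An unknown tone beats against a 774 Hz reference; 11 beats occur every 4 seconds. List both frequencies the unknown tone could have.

771.25 Hz or 776.75 Hz

Beat frequency = 11/4 = 2.75 Hz.
|f − 774| = 2.75, so f = 774 ± 2.75.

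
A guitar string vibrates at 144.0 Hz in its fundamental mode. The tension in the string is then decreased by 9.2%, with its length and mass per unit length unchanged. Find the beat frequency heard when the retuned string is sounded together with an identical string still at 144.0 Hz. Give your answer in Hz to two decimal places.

For a string, f ∝ √T, so the new frequency is 144.0·√0.908 = 137.2162 Hz.
f_beat = |137.2162 − 144.0| = 6.78 Hz.

6.78 Hz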